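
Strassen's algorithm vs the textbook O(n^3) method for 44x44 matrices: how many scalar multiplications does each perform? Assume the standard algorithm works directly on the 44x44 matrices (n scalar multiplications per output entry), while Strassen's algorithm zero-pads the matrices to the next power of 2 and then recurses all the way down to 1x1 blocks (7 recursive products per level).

Matrix multiplication for 44x44 matrices:

Strassen's algorithm requires power-of-2 dimensions. Pad 44x44 to 64x64 (next power of 2).

Standard algorithm: 44^3 = 85184 multiplications
Strassen's algorithm: 7^(log2(64)) = 7^6 = 117649 multiplications
Difference: 85184 - 117649 = -32465 (Strassen uses MORE here due to padding overhead — for small or just-over-power-of-2 n, padding can outweigh the per-level savings)

Standard: 85184 multiplications (44^3). Strassen: 117649 multiplications (7^6, after padding to 64x64). Strassen reduces 8 recursive multiplications to 7 at each level.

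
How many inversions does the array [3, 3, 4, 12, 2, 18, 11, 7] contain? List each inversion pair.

Finding inversions in [3, 3, 4, 12, 2, 18, 11, 7]:

(0, 4): arr[0]=3 > arr[4]=2
(1, 4): arr[1]=3 > arr[4]=2
(2, 4): arr[2]=4 > arr[4]=2
(3, 4): arr[3]=12 > arr[4]=2
(3, 6): arr[3]=12 > arr[6]=11
(3, 7): arr[3]=12 > arr[7]=7
(5, 6): arr[5]=18 > arr[6]=11
(5, 7): arr[5]=18 > arr[7]=7
(6, 7): arr[6]=11 > arr[7]=7

Total inversions: 9

The array has 9 inversion(s): (0,4), (1,4), (2,4), (3,4), (3,6), (3,7), (5,6), (5,7), (6,7). Each pair (i,j) satisfies i < j and arr[i] > arr[j].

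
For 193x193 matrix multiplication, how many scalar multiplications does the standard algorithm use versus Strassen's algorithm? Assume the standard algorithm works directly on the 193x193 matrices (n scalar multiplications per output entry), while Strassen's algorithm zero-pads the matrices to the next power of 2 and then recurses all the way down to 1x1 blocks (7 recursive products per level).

Matrix multiplication for 193x193 matrices:

Strassen's algorithm requires power-of-2 dimensions. Pad 193x193 to 256x256 (next power of 2).

Standard algorithm: 193^3 = 7189057 multiplications
Strassen's algorithm: 7^(log2(256)) = 7^8 = 5764801 multiplications
Savings: 7189057 - 5764801 = 1424256 multiplications

Standard: 7189057 multiplications (193^3). Strassen: 5764801 multiplications (7^8, after padding to 256x256). Strassen reduces 8 recursive multiplications to 7 at each level.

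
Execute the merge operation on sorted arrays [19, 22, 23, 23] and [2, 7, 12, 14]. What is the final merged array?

Merging process:

Compare 19 vs 2: take 2 from right. Merged: [2]
Compare 19 vs 7: take 7 from right. Merged: [2, 7]
Compare 19 vs 12: take 12 from right. Merged: [2, 7, 12]
Compare 19 vs 14: take 14 from right. Merged: [2, 7, 12, 14]
Append remaining from left: [19, 22, 23, 23]. Merged: [2, 7, 12, 14, 19, 22, 23, 23]

Final merged array: [2, 7, 12, 14, 19, 22, 23, 23]
Total comparisons: 4

The merged array is [2, 7, 12, 14, 19, 22, 23, 23], requiring 4 comparisons. The merge step runs in O(n) time where n is the total number of elements.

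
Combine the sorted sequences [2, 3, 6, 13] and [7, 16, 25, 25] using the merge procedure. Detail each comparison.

Merging process:

Compare 2 vs 7: take 2 from left. Merged: [2]
Compare 3 vs 7: take 3 from left. Merged: [2, 3]
Compare 6 vs 7: take 6 from left. Merged: [2, 3, 6]
Compare 13 vs 7: take 7 from right. Merged: [2, 3, 6, 7]
Compare 13 vs 16: take 13 from left. Merged: [2, 3, 6, 7, 13]
Append remaining from right: [16, 25, 25]. Merged: [2, 3, 6, 7, 13, 16, 25, 25]

Final merged array: [2, 3, 6, 7, 13, 16, 25, 25]
Total comparisons: 5

The merged array is [2, 3, 6, 7, 13, 16, 25, 25], requiring 5 comparisons. The merge step runs in O(n) time where n is the total number of elements.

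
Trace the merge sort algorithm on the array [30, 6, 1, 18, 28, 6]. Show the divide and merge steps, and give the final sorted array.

Merge sort trace:

Split: [30, 6, 1, 18, 28, 6] -> [30, 6, 1] and [18, 28, 6]
  Split: [30, 6, 1] -> [30] and [6, 1]
    Split: [6, 1] -> [6] and [1]
    Merge: [6] + [1] -> [1, 6]
  Merge: [30] + [1, 6] -> [1, 6, 30]
  Split: [18, 28, 6] -> [18] and [28, 6]
    Split: [28, 6] -> [28] and [6]
    Merge: [28] + [6] -> [6, 28]
  Merge: [18] + [6, 28] -> [6, 18, 28]
Merge: [1, 6, 30] + [6, 18, 28] -> [1, 6, 6, 18, 28, 30]

Final sorted array: [1, 6, 6, 18, 28, 30]

The merge sort proceeds by recursively splitting the array and merging sorted halves.
After all merges, the sorted array is [1, 6, 6, 18, 28, 30].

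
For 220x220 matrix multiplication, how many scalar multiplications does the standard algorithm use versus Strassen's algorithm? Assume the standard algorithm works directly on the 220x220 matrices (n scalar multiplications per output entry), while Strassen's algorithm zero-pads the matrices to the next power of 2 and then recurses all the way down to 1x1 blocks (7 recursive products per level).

Matrix multiplication for 220x220 matrices:

Strassen's algorithm requires power-of-2 dimensions. Pad 220x220 to 256x256 (next power of 2).

Standard algorithm: 220^3 = 10648000 multiplications
Strassen's algorithm: 7^(log2(256)) = 7^8 = 5764801 multiplications
Savings: 10648000 - 5764801 = 4883199 multiplications

Standard: 10648000 multiplications (220^3). Strassen: 5764801 multiplications (7^8, after padding to 256x256). Strassen reduces 8 recursive multiplications to 7 at each level.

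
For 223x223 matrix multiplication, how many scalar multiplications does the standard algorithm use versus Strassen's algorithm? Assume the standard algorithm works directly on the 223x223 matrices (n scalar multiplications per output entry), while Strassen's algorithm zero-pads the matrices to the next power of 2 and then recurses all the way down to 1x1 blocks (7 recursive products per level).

Matrix multiplication for 223x223 matrices:

Strassen's algorithm requires power-of-2 dimensions. Pad 223x223 to 256x256 (next power of 2).

Standard algorithm: 223^3 = 11089567 multiplications
Strassen's algorithm: 7^(log2(256)) = 7^8 = 5764801 multiplications
Savings: 11089567 - 5764801 = 5324766 multiplications

Standard: 11089567 multiplications (223^3). Strassen: 5764801 multiplications (7^8, after padding to 256x256). Strassen reduces 8 recursive multiplications to 7 at each level.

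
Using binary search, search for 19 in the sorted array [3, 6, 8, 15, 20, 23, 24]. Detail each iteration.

Binary search for 19 in [3, 6, 8, 15, 20, 23, 24]:

lo=0, hi=6, mid=3, arr[mid]=15 -> 15 < 19, search right half
lo=4, hi=6, mid=5, arr[mid]=23 -> 23 > 19, search left half
lo=4, hi=4, mid=4, arr[mid]=20 -> 20 > 19, search left half
lo=4 > hi=3, target 19 not found

Binary search determines that 19 is not in the array after 3 comparisons. The search space was exhausted without finding the target.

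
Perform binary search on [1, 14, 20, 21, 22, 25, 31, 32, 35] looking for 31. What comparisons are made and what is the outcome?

Binary search for 31 in [1, 14, 20, 21, 22, 25, 31, 32, 35]:

lo=0, hi=8, mid=4, arr[mid]=22 -> 22 < 31, search right half
lo=5, hi=8, mid=6, arr[mid]=31 -> Found target at index 6!

Binary search finds 31 at index 6 after 2 comparisons. The search repeatedly halves the search space by comparing with the middle element.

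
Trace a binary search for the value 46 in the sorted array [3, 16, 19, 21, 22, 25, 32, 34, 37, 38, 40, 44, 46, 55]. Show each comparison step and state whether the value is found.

Binary search for 46 in [3, 16, 19, 21, 22, 25, 32, 34, 37, 38, 40, 44, 46, 55]:

lo=0, hi=13, mid=6, arr[mid]=32 -> 32 < 46, search right half
lo=7, hi=13, mid=10, arr[mid]=40 -> 40 < 46, search right half
lo=11, hi=13, mid=12, arr[mid]=46 -> Found target at index 12!

Binary search finds 46 at index 12 after 3 comparisons. The search repeatedly halves the search space by comparing with the middle element.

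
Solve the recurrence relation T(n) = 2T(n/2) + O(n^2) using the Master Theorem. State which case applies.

Master Theorem for T(n) = 2T(n/2) + O(n^2):

a = 2, b = 2, c = 2
log_b(a) = log_2(2) = 1.0000

Case 3: c = 2 > log_2(2) = 1.0000
T(n) = O(n^2) = O(n^2)

For T(n) = 2T(n/2) + O(n^2): log_2(2) = 1.0000. This is Case 3 of the Master Theorem (c > log_b(a), work dominated by root), giving O(n^2).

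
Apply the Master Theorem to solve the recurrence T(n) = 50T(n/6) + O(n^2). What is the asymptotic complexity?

Master Theorem for T(n) = 50T(n/6) + O(n^2):

a = 50, b = 6, c = 2
log_b(a) = log_6(50) = 2.1833

Case 1: c = 2 < log_6(50) = 2.1833
T(n) = O(n^(log_6 50))

For T(n) = 50T(n/6) + O(n^2): log_6(50) = 2.1833. This is Case 1 of the Master Theorem (c < log_b(a), work dominated by leaves), giving O(n^(log_6 50)).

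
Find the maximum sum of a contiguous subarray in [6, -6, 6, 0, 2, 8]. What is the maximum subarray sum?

Using Kadane's algorithm on [6, -6, 6, 0, 2, 8]:

Scanning through the array:
Position 1 (value -6): max_ending_here = 0, max_so_far = 6
Position 2 (value 6): max_ending_here = 6, max_so_far = 6
Position 3 (value 0): max_ending_here = 6, max_so_far = 6
Position 4 (value 2): max_ending_here = 8, max_so_far = 8
Position 5 (value 8): max_ending_here = 16, max_so_far = 16

Maximum subarray: [6, -6, 6, 0, 2, 8]
Maximum sum: 16

The maximum subarray is [6, -6, 6, 0, 2, 8] with sum 16. This subarray runs from index 0 to index 5.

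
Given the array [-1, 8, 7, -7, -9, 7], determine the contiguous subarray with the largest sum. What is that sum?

Using Kadane's algorithm on [-1, 8, 7, -7, -9, 7]:

Scanning through the array:
Position 1 (value 8): max_ending_here = 8, max_so_far = 8
Position 2 (value 7): max_ending_here = 15, max_so_far = 15
Position 3 (value -7): max_ending_here = 8, max_so_far = 15
Position 4 (value -9): max_ending_here = -1, max_so_far = 15
Position 5 (value 7): max_ending_here = 7, max_so_far = 15

Maximum subarray: [8, 7]
Maximum sum: 15

The maximum subarray is [8, 7] with sum 15. This subarray runs from index 1 to index 2.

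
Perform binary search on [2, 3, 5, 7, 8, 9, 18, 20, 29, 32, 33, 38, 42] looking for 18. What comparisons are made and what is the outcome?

Binary search for 18 in [2, 3, 5, 7, 8, 9, 18, 20, 29, 32, 33, 38, 42]:

lo=0, hi=12, mid=6, arr[mid]=18 -> Found target at index 6!

Binary search finds 18 at index 6 after 1 comparisons. The search repeatedly halves the search space by comparing with the middle element.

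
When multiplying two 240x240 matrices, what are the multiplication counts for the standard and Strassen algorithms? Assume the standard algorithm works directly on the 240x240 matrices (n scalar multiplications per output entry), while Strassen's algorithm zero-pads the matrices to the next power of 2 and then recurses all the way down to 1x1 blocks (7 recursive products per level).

Matrix multiplication for 240x240 matrices:

Strassen's algorithm requires power-of-2 dimensions. Pad 240x240 to 256x256 (next power of 2).

Standard algorithm: 240^3 = 13824000 multiplications
Strassen's algorithm: 7^(log2(256)) = 7^8 = 5764801 multiplications
Savings: 13824000 - 5764801 = 8059199 multiplications

Standard: 13824000 multiplications (240^3). Strassen: 5764801 multiplications (7^8, after padding to 256x256). Strassen reduces 8 recursive multiplications to 7 at each level.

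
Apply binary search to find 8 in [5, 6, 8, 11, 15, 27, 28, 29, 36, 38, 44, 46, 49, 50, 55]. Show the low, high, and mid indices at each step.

Binary search for 8 in [5, 6, 8, 11, 15, 27, 28, 29, 36, 38, 44, 46, 49, 50, 55]:

lo=0, hi=14, mid=7, arr[mid]=29 -> 29 > 8, search left half
lo=0, hi=6, mid=3, arr[mid]=11 -> 11 > 8, search left half
lo=0, hi=2, mid=1, arr[mid]=6 -> 6 < 8, search right half
lo=2, hi=2, mid=2, arr[mid]=8 -> Found target at index 2!

Binary search finds 8 at index 2 after 4 comparisons. The search repeatedly halves the search space by comparing with the middle element.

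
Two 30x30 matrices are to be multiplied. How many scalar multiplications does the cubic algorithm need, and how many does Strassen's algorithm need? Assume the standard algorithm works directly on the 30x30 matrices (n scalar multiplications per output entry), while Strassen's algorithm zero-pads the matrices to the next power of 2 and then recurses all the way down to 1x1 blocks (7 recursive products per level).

Matrix multiplication for 30x30 matrices:

Strassen's algorithm requires power-of-2 dimensions. Pad 30x30 to 32x32 (next power of 2).

Standard algorithm: 30^3 = 27000 multiplications
Strassen's algorithm: 7^(log2(32)) = 7^5 = 16807 multiplications
Savings: 27000 - 16807 = 10193 multiplications

Standard: 27000 multiplications (30^3). Strassen: 16807 multiplications (7^5, after padding to 32x32). Strassen reduces 8 recursive multiplications to 7 at each level.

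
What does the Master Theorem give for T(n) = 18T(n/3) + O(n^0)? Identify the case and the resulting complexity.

Master Theorem for T(n) = 18T(n/3) + O(n^0):

a = 18, b = 3, c = 0
log_b(a) = log_3(18) = 2.6309

Case 1: c = 0 < log_3(18) = 2.6309
T(n) = O(n^(log_3 18))

For T(n) = 18T(n/3) + O(n^0): log_3(18) = 2.6309. This is Case 1 of the Master Theorem (c < log_b(a), work dominated by leaves), giving O(n^(log_3 18)).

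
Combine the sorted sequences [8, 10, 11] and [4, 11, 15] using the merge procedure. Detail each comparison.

Merging process:

Compare 8 vs 4: take 4 from right. Merged: [4]
Compare 8 vs 11: take 8 from left. Merged: [4, 8]
Compare 10 vs 11: take 10 from left. Merged: [4, 8, 10]
Compare 11 vs 11: take 11 from left. Merged: [4, 8, 10, 11]
Append remaining from right: [11, 15]. Merged: [4, 8, 10, 11, 11, 15]

Final merged array: [4, 8, 10, 11, 11, 15]
Total comparisons: 4

The merged array is [4, 8, 10, 11, 11, 15], requiring 4 comparisons. The merge step runs in O(n) time where n is the total number of elements.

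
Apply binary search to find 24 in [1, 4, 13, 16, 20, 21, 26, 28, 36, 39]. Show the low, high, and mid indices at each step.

Binary search for 24 in [1, 4, 13, 16, 20, 21, 26, 28, 36, 39]:

lo=0, hi=9, mid=4, arr[mid]=20 -> 20 < 24, search right half
lo=5, hi=9, mid=7, arr[mid]=28 -> 28 > 24, search left half
lo=5, hi=6, mid=5, arr[mid]=21 -> 21 < 24, search right half
lo=6, hi=6, mid=6, arr[mid]=26 -> 26 > 24, search left half
lo=6 > hi=5, target 24 not found

Binary search determines that 24 is not in the array after 4 comparisons. The search space was exhausted without finding the target.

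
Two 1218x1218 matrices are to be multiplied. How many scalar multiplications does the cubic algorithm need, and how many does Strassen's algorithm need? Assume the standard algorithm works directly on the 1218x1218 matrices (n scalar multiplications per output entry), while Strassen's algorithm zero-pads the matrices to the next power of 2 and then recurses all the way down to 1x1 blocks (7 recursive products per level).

Matrix multiplication for 1218x1218 matrices:

Strassen's algorithm requires power-of-2 dimensions. Pad 1218x1218 to 2048x2048 (next power of 2).

Standard algorithm: 1218^3 = 1806932232 multiplications
Strassen's algorithm: 7^(log2(2048)) = 7^11 = 1977326743 multiplications
Difference: 1806932232 - 1977326743 = -170394511 (Strassen uses MORE here due to padding overhead — for small or just-over-power-of-2 n, padding can outweigh the per-level savings)

Standard: 1806932232 multiplications (1218^3). Strassen: 1977326743 multiplications (7^11, after padding to 2048x2048). Strassen reduces 8 recursive multiplications to 7 at each level.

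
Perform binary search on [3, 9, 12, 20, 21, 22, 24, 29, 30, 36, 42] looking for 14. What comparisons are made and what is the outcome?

Binary search for 14 in [3, 9, 12, 20, 21, 22, 24, 29, 30, 36, 42]:

lo=0, hi=10, mid=5, arr[mid]=22 -> 22 > 14, search left half
lo=0, hi=4, mid=2, arr[mid]=12 -> 12 < 14, search right half
lo=3, hi=4, mid=3, arr[mid]=20 -> 20 > 14, search left half
lo=3 > hi=2, target 14 not found

Binary search determines that 14 is not in the array after 3 comparisons. The search space was exhausted without finding the target.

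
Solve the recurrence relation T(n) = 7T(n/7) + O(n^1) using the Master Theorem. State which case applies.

Master Theorem for T(n) = 7T(n/7) + O(n^1):

a = 7, b = 7, c = 1
log_b(a) = log_7(7) = 1.0000

Case 2: c = 1 = log_7(7) = 1.0000
T(n) = O(n^1 log n) = O(n log n)

For T(n) = 7T(n/7) + O(n^1): log_7(7) = 1.0000. This is Case 2 of the Master Theorem (c = log_b(a), equal work at all levels), giving O(n log n).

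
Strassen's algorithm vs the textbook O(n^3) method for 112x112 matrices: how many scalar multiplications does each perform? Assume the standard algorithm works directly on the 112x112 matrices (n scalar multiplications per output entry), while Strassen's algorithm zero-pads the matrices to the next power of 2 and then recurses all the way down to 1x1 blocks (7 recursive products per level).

Matrix multiplication for 112x112 matrices:

Strassen's algorithm requires power-of-2 dimensions. Pad 112x112 to 128x128 (next power of 2).

Standard algorithm: 112^3 = 1404928 multiplications
Strassen's algorithm: 7^(log2(128)) = 7^7 = 823543 multiplications
Savings: 1404928 - 823543 = 581385 multiplications

Standard: 1404928 multiplications (112^3). Strassen: 823543 multiplications (7^7, after padding to 128x128). Strassen reduces 8 recursive multiplications to 7 at each level.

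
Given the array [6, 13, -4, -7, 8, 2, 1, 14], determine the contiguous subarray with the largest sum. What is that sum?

Using Kadane's algorithm on [6, 13, -4, -7, 8, 2, 1, 14]:

Scanning through the array:
Position 1 (value 13): max_ending_here = 19, max_so_far = 19
Position 2 (value -4): max_ending_here = 15, max_so_far = 19
Position 3 (value -7): max_ending_here = 8, max_so_far = 19
Position 4 (value 8): max_ending_here = 16, max_so_far = 19
Position 5 (value 2): max_ending_here = 18, max_so_far = 19
Position 6 (value 1): max_ending_here = 19, max_so_far = 19
Position 7 (value 14): max_ending_here = 33, max_so_far = 33

Maximum subarray: [6, 13, -4, -7, 8, 2, 1, 14]
Maximum sum: 33

The maximum subarray is [6, 13, -4, -7, 8, 2, 1, 14] with sum 33. This subarray runs from index 0 to index 7.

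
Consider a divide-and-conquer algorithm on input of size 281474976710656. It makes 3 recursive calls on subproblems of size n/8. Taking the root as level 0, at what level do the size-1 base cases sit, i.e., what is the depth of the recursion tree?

For divide and conquer with division factor 8:

Problem sizes at each level:
Level 0: 281474976710656
Level 1: 35184372088832
Level 2: 4398046511104
Level 3: 549755813888
Level 4: 68719476736
Level 5: 8589934592
Level 6: 1073741824
Level 7: 134217728
Level 8: 16777216
Level 9: 2097152
Level 10: 262144
Level 11: 32768
Level 12: 4096
Level 13: 512
Level 14: 64
Level 15: 8
Level 16: 1

The root is level 0 and the size-1 base case is level 16 (the tree spans levels 0 through 16, i.e. 17 levels counting the root), so the depth is the number of divisions: log_8(281474976710656) = 16

The recursion tree depth is log_8(281474976710656) = 16. At each level, the problem size is divided by 8, so it takes 16 divisions to reduce to a base case of size 1. The algorithm makes 3 recursive calls at each level.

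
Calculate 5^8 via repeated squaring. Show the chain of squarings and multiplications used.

Computing 5^8 by squaring (build up from 5^1; each line after the first costs one multiplication):

5^1 = 5
5^2 = (5^1)^2 = 5^2 = 25
5^4 = (5^2)^2 = 25^2 = 625
5^8 = (5^4)^2 = 625^2 = 390625

Result: 390625
Multiplications needed: 3 (3 lines after 5^1)

5^8 = 390625. Using exponentiation by squaring, this requires 3 multiplications. The key idea: if the exponent is even, square the half-power; if odd, multiply by the base once.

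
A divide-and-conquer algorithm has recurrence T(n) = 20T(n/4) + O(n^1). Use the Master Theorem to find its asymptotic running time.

Master Theorem for T(n) = 20T(n/4) + O(n^1):

a = 20, b = 4, c = 1
log_b(a) = log_4(20) = 2.1610

Case 1: c = 1 < log_4(20) = 2.1610
T(n) = O(n^(log_4 20))

For T(n) = 20T(n/4) + O(n^1): log_4(20) = 2.1610. This is Case 1 of the Master Theorem (c < log_b(a), work dominated by leaves), giving O(n^(log_4 20)).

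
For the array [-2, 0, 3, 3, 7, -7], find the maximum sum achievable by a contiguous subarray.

Using Kadane's algorithm on [-2, 0, 3, 3, 7, -7]:

Scanning through the array:
Position 1 (value 0): max_ending_here = 0, max_so_far = 0
Position 2 (value 3): max_ending_here = 3, max_so_far = 3
Position 3 (value 3): max_ending_here = 6, max_so_far = 6
Position 4 (value 7): max_ending_here = 13, max_so_far = 13
Position 5 (value -7): max_ending_here = 6, max_so_far = 13

Maximum subarray: [0, 3, 3, 7]
Maximum sum: 13

The maximum subarray is [0, 3, 3, 7] with sum 13. This subarray runs from index 1 to index 4.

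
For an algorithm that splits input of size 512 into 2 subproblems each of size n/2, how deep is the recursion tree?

For divide and conquer with division factor 2:

Problem sizes at each level:
Level 0: 512
Level 1: 256
Level 2: 128
Level 3: 64
Level 4: 32
Level 5: 16
Level 6: 8
Level 7: 4
Level 8: 2
Level 9: 1

The root is level 0 and the size-1 base case is level 9 (the tree spans levels 0 through 9, i.e. 10 levels counting the root), so the depth is the number of divisions: log_2(512) = 9

The recursion tree depth is log_2(512) = 9. At each level, the problem size is divided by 2, so it takes 9 divisions to reduce to a base case of size 1. The algorithm makes 2 recursive calls at each level.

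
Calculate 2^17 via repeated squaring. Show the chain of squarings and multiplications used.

Computing 2^17 by squaring (build up from 2^1; each line after the first costs one multiplication):

2^1 = 2
2^2 = (2^1)^2 = 2^2 = 4
2^4 = (2^2)^2 = 4^2 = 16
2^8 = (2^4)^2 = 16^2 = 256
2^16 = (2^8)^2 = 256^2 = 65536
2^17 = 2 * 2^16 = 2 * 65536 = 131072

Result: 131072
Multiplications needed: 5 (5 lines after 2^1)

2^17 = 131072. Using exponentiation by squaring, this requires 5 multiplications. The key idea: if the exponent is even, square the half-power; if odd, multiply by the base once.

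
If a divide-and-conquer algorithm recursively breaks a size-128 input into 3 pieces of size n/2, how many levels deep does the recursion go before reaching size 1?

For divide and conquer with division factor 2:

Problem sizes at each level:
Level 0: 128
Level 1: 64
Level 2: 32
Level 3: 16
Level 4: 8
Level 5: 4
Level 6: 2
Level 7: 1

The root is level 0 and the size-1 base case is level 7 (the tree spans levels 0 through 7, i.e. 8 levels counting the root), so the depth is the number of divisions: log_2(128) = 7

The recursion tree depth is log_2(128) = 7. At each level, the problem size is divided by 2, so it takes 7 divisions to reduce to a base case of size 1. The algorithm makes 3 recursive calls at each level.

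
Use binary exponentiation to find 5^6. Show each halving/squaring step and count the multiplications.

Computing 5^6 by squaring (build up from 5^1; each line after the first costs one multiplication):

5^1 = 5
5^2 = (5^1)^2 = 5^2 = 25
5^3 = 5 * 5^2 = 5 * 25 = 125
5^6 = (5^3)^2 = 125^2 = 15625

Result: 15625
Multiplications needed: 3 (3 lines after 5^1)

5^6 = 15625. Using exponentiation by squaring, this requires 3 multiplications. The key idea: if the exponent is even, square the half-power; if odd, multiply by the base once.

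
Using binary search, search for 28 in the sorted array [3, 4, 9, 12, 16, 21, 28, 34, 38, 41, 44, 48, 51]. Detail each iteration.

Binary search for 28 in [3, 4, 9, 12, 16, 21, 28, 34, 38, 41, 44, 48, 51]:

lo=0, hi=12, mid=6, arr[mid]=28 -> Found target at index 6!

Binary search finds 28 at index 6 after 1 comparisons. The search repeatedly halves the search space by comparing with the middle element.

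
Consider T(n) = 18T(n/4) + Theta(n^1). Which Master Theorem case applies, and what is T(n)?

Master Theorem for T(n) = 18T(n/4) + O(n^1):

a = 18, b = 4, c = 1
log_b(a) = log_4(18) = 2.0850

Case 1: c = 1 < log_4(18) = 2.0850
T(n) = O(n^(log_4 18))

For T(n) = 18T(n/4) + O(n^1): log_4(18) = 2.0850. This is Case 1 of the Master Theorem (c < log_b(a), work dominated by leaves), giving O(n^(log_4 18)).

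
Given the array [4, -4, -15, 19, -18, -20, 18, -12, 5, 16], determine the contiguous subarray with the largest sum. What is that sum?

Using Kadane's algorithm on [4, -4, -15, 19, -18, -20, 18, -12, 5, 16]:

Scanning through the array:
Position 1 (value -4): max_ending_here = 0, max_so_far = 4
Position 2 (value -15): max_ending_here = -15, max_so_far = 4
Position 3 (value 19): max_ending_here = 19, max_so_far = 19
Position 4 (value -18): max_ending_here = 1, max_so_far = 19
Position 5 (value -20): max_ending_here = -19, max_so_far = 19
Position 6 (value 18): max_ending_here = 18, max_so_far = 19
Position 7 (value -12): max_ending_here = 6, max_so_far = 19
Position 8 (value 5): max_ending_here = 11, max_so_far = 19
Position 9 (value 16): max_ending_here = 27, max_so_far = 27

Maximum subarray: [18, -12, 5, 16]
Maximum sum: 27

The maximum subarray is [18, -12, 5, 16] with sum 27. This subarray runs from index 6 to index 9.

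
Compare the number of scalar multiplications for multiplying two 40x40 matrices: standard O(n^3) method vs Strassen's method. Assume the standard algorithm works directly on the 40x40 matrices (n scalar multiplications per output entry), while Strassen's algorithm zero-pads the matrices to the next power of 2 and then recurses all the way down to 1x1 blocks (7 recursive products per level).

Matrix multiplication for 40x40 matrices:

Strassen's algorithm requires power-of-2 dimensions. Pad 40x40 to 64x64 (next power of 2).

Standard algorithm: 40^3 = 64000 multiplications
Strassen's algorithm: 7^(log2(64)) = 7^6 = 117649 multiplications
Difference: 64000 - 117649 = -53649 (Strassen uses MORE here due to padding overhead — for small or just-over-power-of-2 n, padding can outweigh the per-level savings)

Standard: 64000 multiplications (40^3). Strassen: 117649 multiplications (7^6, after padding to 64x64). Strassen reduces 8 recursive multiplications to 7 at each level.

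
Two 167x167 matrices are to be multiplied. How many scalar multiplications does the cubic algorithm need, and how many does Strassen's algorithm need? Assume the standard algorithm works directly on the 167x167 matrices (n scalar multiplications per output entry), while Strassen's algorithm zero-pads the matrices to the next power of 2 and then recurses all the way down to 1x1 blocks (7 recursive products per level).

Matrix multiplication for 167x167 matrices:

Strassen's algorithm requires power-of-2 dimensions. Pad 167x167 to 256x256 (next power of 2).

Standard algorithm: 167^3 = 4657463 multiplications
Strassen's algorithm: 7^(log2(256)) = 7^8 = 5764801 multiplications
Difference: 4657463 - 5764801 = -1107338 (Strassen uses MORE here due to padding overhead — for small or just-over-power-of-2 n, padding can outweigh the per-level savings)

Standard: 4657463 multiplications (167^3). Strassen: 5764801 multiplications (7^8, after padding to 256x256). Strassen reduces 8 recursive multiplications to 7 at each level.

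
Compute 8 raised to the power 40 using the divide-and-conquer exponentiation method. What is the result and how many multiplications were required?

Computing 8^40 by squaring (build up from 8^1; each line after the first costs one multiplication):

8^1 = 8
8^2 = (8^1)^2 = 8^2 = 64
8^4 = (8^2)^2 = 64^2 = 4096
8^5 = 8 * 8^4 = 8 * 4096 = 32768
8^10 = (8^5)^2 = 32768^2 = 1073741824
8^20 = (8^10)^2 = 1073741824^2 = 1152921504606846976
8^40 = (8^20)^2 = 1152921504606846976^2 = 1329227995784915872903807060280344576

Result: 1329227995784915872903807060280344576
Multiplications needed: 6 (6 lines after 8^1)

8^40 = 1329227995784915872903807060280344576. Using exponentiation by squaring, this requires 6 multiplications. The key idea: if the exponent is even, square the half-power; if odd, multiply by the base once.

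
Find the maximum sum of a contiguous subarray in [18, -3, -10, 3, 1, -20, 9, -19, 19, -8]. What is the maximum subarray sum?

Using Kadane's algorithm on [18, -3, -10, 3, 1, -20, 9, -19, 19, -8]:

Scanning through the array:
Position 1 (value -3): max_ending_here = 15, max_so_far = 18
Position 2 (value -10): max_ending_here = 5, max_so_far = 18
Position 3 (value 3): max_ending_here = 8, max_so_far = 18
Position 4 (value 1): max_ending_here = 9, max_so_far = 18
Position 5 (value -20): max_ending_here = -11, max_so_far = 18
Position 6 (value 9): max_ending_here = 9, max_so_far = 18
Position 7 (value -19): max_ending_here = -10, max_so_far = 18
Position 8 (value 19): max_ending_here = 19, max_so_far = 19
Position 9 (value -8): max_ending_here = 11, max_so_far = 19

Maximum subarray: [19]
Maximum sum: 19

The maximum subarray is [19] with sum 19. This subarray runs from index 8 to index 8.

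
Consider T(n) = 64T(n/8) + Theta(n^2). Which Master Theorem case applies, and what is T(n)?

Master Theorem for T(n) = 64T(n/8) + O(n^2):

a = 64, b = 8, c = 2
log_b(a) = log_8(64) = 2.0000

Case 2: c = 2 = log_8(64) = 2.0000
T(n) = O(n^2 log n) = O(n^2 log n)

For T(n) = 64T(n/8) + O(n^2): log_8(64) = 2.0000. This is Case 2 of the Master Theorem (c = log_b(a), equal work at all levels), giving O(n^2 log n).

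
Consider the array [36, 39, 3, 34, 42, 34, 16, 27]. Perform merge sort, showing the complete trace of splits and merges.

Merge sort trace:

Split: [36, 39, 3, 34, 42, 34, 16, 27] -> [36, 39, 3, 34] and [42, 34, 16, 27]
  Split: [36, 39, 3, 34] -> [36, 39] and [3, 34]
    Split: [36, 39] -> [36] and [39]
    Merge: [36] + [39] -> [36, 39]
    Split: [3, 34] -> [3] and [34]
    Merge: [3] + [34] -> [3, 34]
  Merge: [36, 39] + [3, 34] -> [3, 34, 36, 39]
  Split: [42, 34, 16, 27] -> [42, 34] and [16, 27]
    Split: [42, 34] -> [42] and [34]
    Merge: [42] + [34] -> [34, 42]
    Split: [16, 27] -> [16] and [27]
    Merge: [16] + [27] -> [16, 27]
  Merge: [34, 42] + [16, 27] -> [16, 27, 34, 42]
Merge: [3, 34, 36, 39] + [16, 27, 34, 42] -> [3, 16, 27, 34, 34, 36, 39, 42]

Final sorted array: [3, 16, 27, 34, 34, 36, 39, 42]

The merge sort proceeds by recursively splitting the array and merging sorted halves.
After all merges, the sorted array is [3, 16, 27, 34, 34, 36, 39, 42].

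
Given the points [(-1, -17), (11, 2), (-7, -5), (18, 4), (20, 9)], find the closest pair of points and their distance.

Computing all pairwise distances among 5 points:

d((-1, -17), (11, 2)) = 22.4722
d((-1, -17), (-7, -5)) = 13.4164
d((-1, -17), (18, 4)) = 28.3196
d((-1, -17), (20, 9)) = 33.4215
d((11, 2), (-7, -5)) = 19.3132
d((11, 2), (18, 4)) = 7.2801
d((11, 2), (20, 9)) = 11.4018
d((-7, -5), (18, 4)) = 26.5707
d((-7, -5), (20, 9)) = 30.4138
d((18, 4), (20, 9)) = 5.3852 <-- minimum

Closest pair: (18, 4) and (20, 9) with distance 5.3852

The closest pair is (18, 4) and (20, 9) with Euclidean distance 5.3852. For 5 points, brute-force pairwise comparison is shown above. For large n, the divide-and-conquer algorithm (sort by x, recurse on halves, check the dividing strip) achieves O(n log n).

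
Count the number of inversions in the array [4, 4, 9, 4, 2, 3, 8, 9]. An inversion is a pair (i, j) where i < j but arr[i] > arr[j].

Finding inversions in [4, 4, 9, 4, 2, 3, 8, 9]:

(0, 4): arr[0]=4 > arr[4]=2
(0, 5): arr[0]=4 > arr[5]=3
(1, 4): arr[1]=4 > arr[4]=2
(1, 5): arr[1]=4 > arr[5]=3
(2, 3): arr[2]=9 > arr[3]=4
(2, 4): arr[2]=9 > arr[4]=2
(2, 5): arr[2]=9 > arr[5]=3
(2, 6): arr[2]=9 > arr[6]=8
(3, 4): arr[3]=4 > arr[4]=2
(3, 5): arr[3]=4 > arr[5]=3

Total inversions: 10

The array has 10 inversion(s): (0,4), (0,5), (1,4), (1,5), (2,3), (2,4), (2,5), (2,6), (3,4), (3,5). Each pair (i,j) satisfies i < j and arr[i] > arr[j].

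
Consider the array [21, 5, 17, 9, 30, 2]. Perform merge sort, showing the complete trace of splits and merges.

Merge sort trace:

Split: [21, 5, 17, 9, 30, 2] -> [21, 5, 17] and [9, 30, 2]
  Split: [21, 5, 17] -> [21] and [5, 17]
    Split: [5, 17] -> [5] and [17]
    Merge: [5] + [17] -> [5, 17]
  Merge: [21] + [5, 17] -> [5, 17, 21]
  Split: [9, 30, 2] -> [9] and [30, 2]
    Split: [30, 2] -> [30] and [2]
    Merge: [30] + [2] -> [2, 30]
  Merge: [9] + [2, 30] -> [2, 9, 30]
Merge: [5, 17, 21] + [2, 9, 30] -> [2, 5, 9, 17, 21, 30]

Final sorted array: [2, 5, 9, 17, 21, 30]

The merge sort proceeds by recursively splitting the array and merging sorted halves.
After all merges, the sorted array is [2, 5, 9, 17, 21, 30].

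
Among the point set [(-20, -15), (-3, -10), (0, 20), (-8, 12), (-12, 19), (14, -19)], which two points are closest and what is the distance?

Computing all pairwise distances among 6 points:

d((-20, -15), (-3, -10)) = 17.72
d((-20, -15), (0, 20)) = 40.3113
d((-20, -15), (-8, 12)) = 29.5466
d((-20, -15), (-12, 19)) = 34.9285
d((-20, -15), (14, -19)) = 34.2345
d((-3, -10), (0, 20)) = 30.1496
d((-3, -10), (-8, 12)) = 22.561
d((-3, -10), (-12, 19)) = 30.3645
d((-3, -10), (14, -19)) = 19.2354
d((0, 20), (-8, 12)) = 11.3137
d((0, 20), (-12, 19)) = 12.0416
d((0, 20), (14, -19)) = 41.4367
d((-8, 12), (-12, 19)) = 8.0623 <-- minimum
d((-8, 12), (14, -19)) = 38.0132
d((-12, 19), (14, -19)) = 46.0435

Closest pair: (-8, 12) and (-12, 19) with distance 8.0623

The closest pair is (-8, 12) and (-12, 19) with Euclidean distance 8.0623. For 6 points, brute-force pairwise comparison is shown above. For large n, the divide-and-conquer algorithm (sort by x, recurse on halves, check the dividing strip) achieves O(n log n).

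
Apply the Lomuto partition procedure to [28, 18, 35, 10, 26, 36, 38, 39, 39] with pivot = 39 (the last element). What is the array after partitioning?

Lomuto partition with pivot = 39:

Initial array: [28, 18, 35, 10, 26, 36, 38, 39, 39]

arr[0]=28 <= 39: swap with position 0, array becomes [28, 18, 35, 10, 26, 36, 38, 39, 39]
arr[1]=18 <= 39: swap with position 1, array becomes [28, 18, 35, 10, 26, 36, 38, 39, 39]
arr[2]=35 <= 39: swap with position 2, array becomes [28, 18, 35, 10, 26, 36, 38, 39, 39]
arr[3]=10 <= 39: swap with position 3, array becomes [28, 18, 35, 10, 26, 36, 38, 39, 39]
arr[4]=26 <= 39: swap with position 4, array becomes [28, 18, 35, 10, 26, 36, 38, 39, 39]
arr[5]=36 <= 39: swap with position 5, array becomes [28, 18, 35, 10, 26, 36, 38, 39, 39]
arr[6]=38 <= 39: swap with position 6, array becomes [28, 18, 35, 10, 26, 36, 38, 39, 39]
arr[7]=39 <= 39: swap with position 7, array becomes [28, 18, 35, 10, 26, 36, 38, 39, 39]

Place pivot at position 8: [28, 18, 35, 10, 26, 36, 38, 39, 39]
Pivot position: 8

After partitioning with pivot 39, the array becomes [28, 18, 35, 10, 26, 36, 38, 39, 39]. The pivot is placed at index 8. All elements to the left of the pivot are <= 39, and all elements to the right are > 39.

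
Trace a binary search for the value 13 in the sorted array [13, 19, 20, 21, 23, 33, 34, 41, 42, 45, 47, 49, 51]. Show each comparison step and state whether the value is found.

Binary search for 13 in [13, 19, 20, 21, 23, 33, 34, 41, 42, 45, 47, 49, 51]:

lo=0, hi=12, mid=6, arr[mid]=34 -> 34 > 13, search left half
lo=0, hi=5, mid=2, arr[mid]=20 -> 20 > 13, search left half
lo=0, hi=1, mid=0, arr[mid]=13 -> Found target at index 0!

Binary search finds 13 at index 0 after 3 comparisons. The search repeatedly halves the search space by comparing with the middle element.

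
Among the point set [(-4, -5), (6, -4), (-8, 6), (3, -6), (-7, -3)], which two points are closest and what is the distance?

Computing all pairwise distances among 5 points:

d((-4, -5), (6, -4)) = 10.0499
d((-4, -5), (-8, 6)) = 11.7047
d((-4, -5), (3, -6)) = 7.0711
d((-4, -5), (-7, -3)) = 3.6056 <-- minimum
d((6, -4), (-8, 6)) = 17.2047
d((6, -4), (3, -6)) = 3.6056 <-- minimum
d((6, -4), (-7, -3)) = 13.0384
d((-8, 6), (3, -6)) = 16.2788
d((-8, 6), (-7, -3)) = 9.0554
d((3, -6), (-7, -3)) = 10.4403

Minimum distance: 3.6056 (tie among 2 pairs: (-4, -5) and (-7, -3); (6, -4) and (3, -6))

The minimum Euclidean distance is 3.6056. There is a tie: 2 pairs achieve this minimum — (-4, -5) and (-7, -3); (6, -4) and (3, -6). Any of these is a valid closest pair. For 5 points, brute-force pairwise comparison is shown above. For large n, the divide-and-conquer algorithm (sort by x, recurse on halves, check the dividing strip) achieves O(n log n).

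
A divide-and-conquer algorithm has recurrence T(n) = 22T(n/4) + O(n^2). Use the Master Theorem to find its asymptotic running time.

Master Theorem for T(n) = 22T(n/4) + O(n^2):

a = 22, b = 4, c = 2
log_b(a) = log_4(22) = 2.2297

Case 1: c = 2 < log_4(22) = 2.2297
T(n) = O(n^(log_4 22))

For T(n) = 22T(n/4) + O(n^2): log_4(22) = 2.2297. This is Case 1 of the Master Theorem (c < log_b(a), work dominated by leaves), giving O(n^(log_4 22)).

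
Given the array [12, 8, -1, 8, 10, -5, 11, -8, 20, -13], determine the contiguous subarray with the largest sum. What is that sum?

Using Kadane's algorithm on [12, 8, -1, 8, 10, -5, 11, -8, 20, -13]:

Scanning through the array:
Position 1 (value 8): max_ending_here = 20, max_so_far = 20
Position 2 (value -1): max_ending_here = 19, max_so_far = 20
Position 3 (value 8): max_ending_here = 27, max_so_far = 27
Position 4 (value 10): max_ending_here = 37, max_so_far = 37
Position 5 (value -5): max_ending_here = 32, max_so_far = 37
Position 6 (value 11): max_ending_here = 43, max_so_far = 43
Position 7 (value -8): max_ending_here = 35, max_so_far = 43
Position 8 (value 20): max_ending_here = 55, max_so_far = 55
Position 9 (value -13): max_ending_here = 42, max_so_far = 55

Maximum subarray: [12, 8, -1, 8, 10, -5, 11, -8, 20]
Maximum sum: 55

The maximum subarray is [12, 8, -1, 8, 10, -5, 11, -8, 20] with sum 55. This subarray runs from index 0 to index 8.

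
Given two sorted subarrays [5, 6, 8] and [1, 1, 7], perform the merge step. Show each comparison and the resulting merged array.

Merging process:

Compare 5 vs 1: take 1 from right. Merged: [1]
Compare 5 vs 1: take 1 from right. Merged: [1, 1]
Compare 5 vs 7: take 5 from left. Merged: [1, 1, 5]
Compare 6 vs 7: take 6 from left. Merged: [1, 1, 5, 6]
Compare 8 vs 7: take 7 from right. Merged: [1, 1, 5, 6, 7]
Append remaining from left: [8]. Merged: [1, 1, 5, 6, 7, 8]

Final merged array: [1, 1, 5, 6, 7, 8]
Total comparisons: 5

The merged array is [1, 1, 5, 6, 7, 8], requiring 5 comparisons. The merge step runs in O(n) time where n is the total number of elements.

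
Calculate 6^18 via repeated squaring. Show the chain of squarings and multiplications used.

Computing 6^18 by squaring (build up from 6^1; each line after the first costs one multiplication):

6^1 = 6
6^2 = (6^1)^2 = 6^2 = 36
6^4 = (6^2)^2 = 36^2 = 1296
6^8 = (6^4)^2 = 1296^2 = 1679616
6^9 = 6 * 6^8 = 6 * 1679616 = 10077696
6^18 = (6^9)^2 = 10077696^2 = 101559956668416

Result: 101559956668416
Multiplications needed: 5 (5 lines after 6^1)

6^18 = 101559956668416. Using exponentiation by squaring, this requires 5 multiplications. The key idea: if the exponent is even, square the half-power; if odd, multiply by the base once.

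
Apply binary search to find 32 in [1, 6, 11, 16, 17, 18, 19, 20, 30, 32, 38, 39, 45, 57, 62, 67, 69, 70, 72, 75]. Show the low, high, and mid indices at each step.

Binary search for 32 in [1, 6, 11, 16, 17, 18, 19, 20, 30, 32, 38, 39, 45, 57, 62, 67, 69, 70, 72, 75]:

lo=0, hi=19, mid=9, arr[mid]=32 -> Found target at index 9!

Binary search finds 32 at index 9 after 1 comparisons. The search repeatedly halves the search space by comparing with the middle element.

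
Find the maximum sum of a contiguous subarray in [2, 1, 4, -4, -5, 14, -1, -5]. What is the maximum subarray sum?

Using Kadane's algorithm on [2, 1, 4, -4, -5, 14, -1, -5]:

Scanning through the array:
Position 1 (value 1): max_ending_here = 3, max_so_far = 3
Position 2 (value 4): max_ending_here = 7, max_so_far = 7
Position 3 (value -4): max_ending_here = 3, max_so_far = 7
Position 4 (value -5): max_ending_here = -2, max_so_far = 7
Position 5 (value 14): max_ending_here = 14, max_so_far = 14
Position 6 (value -1): max_ending_here = 13, max_so_far = 14
Position 7 (value -5): max_ending_here = 8, max_so_far = 14

Maximum subarray: [14]
Maximum sum: 14

The maximum subarray is [14] with sum 14. This subarray runs from index 5 to index 5.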